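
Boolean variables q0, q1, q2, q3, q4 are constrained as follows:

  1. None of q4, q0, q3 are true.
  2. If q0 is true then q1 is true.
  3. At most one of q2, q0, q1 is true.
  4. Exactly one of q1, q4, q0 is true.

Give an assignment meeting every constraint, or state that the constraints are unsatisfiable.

q0=F, q1=T, q2=F, q3=F, q4=F

  (1) {q4, q0, q3}: 0 true — none ✓
  (2) q0=F ⇒ q1: vacuous ✓
  (3) {q2, q0, q1}: 1 true — at most one ✓
  (4) {q1, q4, q0}: 1 true — exactly one ✓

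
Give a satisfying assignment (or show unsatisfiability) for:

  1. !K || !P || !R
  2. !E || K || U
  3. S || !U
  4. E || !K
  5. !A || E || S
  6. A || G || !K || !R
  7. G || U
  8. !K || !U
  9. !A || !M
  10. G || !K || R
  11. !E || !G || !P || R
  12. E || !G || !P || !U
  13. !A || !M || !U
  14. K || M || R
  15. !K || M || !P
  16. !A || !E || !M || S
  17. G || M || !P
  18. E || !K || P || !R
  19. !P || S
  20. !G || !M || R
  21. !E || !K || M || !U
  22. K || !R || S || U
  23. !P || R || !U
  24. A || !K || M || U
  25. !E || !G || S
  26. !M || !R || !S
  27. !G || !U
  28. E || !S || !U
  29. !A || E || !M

E = True, U = True, M = True, G = False, R = False, A = False, K = False, S = True, P = False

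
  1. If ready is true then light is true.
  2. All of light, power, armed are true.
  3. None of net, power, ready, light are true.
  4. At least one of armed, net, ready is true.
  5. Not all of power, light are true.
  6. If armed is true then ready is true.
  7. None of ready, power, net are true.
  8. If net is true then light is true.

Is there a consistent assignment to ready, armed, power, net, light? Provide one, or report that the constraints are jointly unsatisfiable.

Case power = True:
  Constraint (3) is violated (power=T) — contradiction.
Case power = False:
  Constraint (2) is violated (power=F) — contradiction.
Both cases fail — unsatisfiable.

UNSATISFIABLE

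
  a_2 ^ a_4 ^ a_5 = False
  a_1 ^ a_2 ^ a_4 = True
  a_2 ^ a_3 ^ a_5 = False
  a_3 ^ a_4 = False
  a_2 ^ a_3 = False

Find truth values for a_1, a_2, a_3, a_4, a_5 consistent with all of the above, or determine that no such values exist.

a_1 = True, a_2 = True, a_3 = True, a_4 = True, a_5 = False

a_2 ^ a_4 ^ a_5 = T ^ T ^ F = False ✓
a_1 ^ a_2 ^ a_4 = T ^ T ^ T = True ✓
a_2 ^ a_3 ^ a_5 = T ^ T ^ F = False ✓
a_3 ^ a_4 = T ^ T = False ✓
a_2 ^ a_3 = T ^ T = False ✓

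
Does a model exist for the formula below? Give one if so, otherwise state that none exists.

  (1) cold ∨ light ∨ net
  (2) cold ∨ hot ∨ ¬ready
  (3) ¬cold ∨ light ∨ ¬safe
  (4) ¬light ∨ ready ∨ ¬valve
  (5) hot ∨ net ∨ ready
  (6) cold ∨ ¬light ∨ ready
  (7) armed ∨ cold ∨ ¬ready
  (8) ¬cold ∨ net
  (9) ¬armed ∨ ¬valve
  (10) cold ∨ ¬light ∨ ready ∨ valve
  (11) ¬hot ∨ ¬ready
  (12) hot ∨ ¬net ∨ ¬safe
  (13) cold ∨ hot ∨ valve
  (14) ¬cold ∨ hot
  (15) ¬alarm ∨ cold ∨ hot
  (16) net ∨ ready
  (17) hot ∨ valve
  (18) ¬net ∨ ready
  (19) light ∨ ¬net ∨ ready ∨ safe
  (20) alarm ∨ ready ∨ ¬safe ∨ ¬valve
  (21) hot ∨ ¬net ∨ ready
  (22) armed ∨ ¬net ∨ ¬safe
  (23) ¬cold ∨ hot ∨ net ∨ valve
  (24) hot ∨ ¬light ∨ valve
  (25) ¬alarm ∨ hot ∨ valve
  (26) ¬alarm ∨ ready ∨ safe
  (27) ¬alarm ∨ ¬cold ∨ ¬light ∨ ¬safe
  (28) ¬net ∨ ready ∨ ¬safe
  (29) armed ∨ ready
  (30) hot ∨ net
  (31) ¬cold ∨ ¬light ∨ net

Case ready = True:
  (¬hot ∨ ¬ready) forces hot = False.
  (cold ∨ hot ∨ ¬ready) forces cold = True.
  Clause (¬cold ∨ hot) is falsified — contradiction.
Case ready = False:
  (net ∨ ready) forces net = True.
  Clause (¬net ∨ ready) is falsified — contradiction.
Both cases fail, so the formula is unsatisfiable.

UNSATISFIABLE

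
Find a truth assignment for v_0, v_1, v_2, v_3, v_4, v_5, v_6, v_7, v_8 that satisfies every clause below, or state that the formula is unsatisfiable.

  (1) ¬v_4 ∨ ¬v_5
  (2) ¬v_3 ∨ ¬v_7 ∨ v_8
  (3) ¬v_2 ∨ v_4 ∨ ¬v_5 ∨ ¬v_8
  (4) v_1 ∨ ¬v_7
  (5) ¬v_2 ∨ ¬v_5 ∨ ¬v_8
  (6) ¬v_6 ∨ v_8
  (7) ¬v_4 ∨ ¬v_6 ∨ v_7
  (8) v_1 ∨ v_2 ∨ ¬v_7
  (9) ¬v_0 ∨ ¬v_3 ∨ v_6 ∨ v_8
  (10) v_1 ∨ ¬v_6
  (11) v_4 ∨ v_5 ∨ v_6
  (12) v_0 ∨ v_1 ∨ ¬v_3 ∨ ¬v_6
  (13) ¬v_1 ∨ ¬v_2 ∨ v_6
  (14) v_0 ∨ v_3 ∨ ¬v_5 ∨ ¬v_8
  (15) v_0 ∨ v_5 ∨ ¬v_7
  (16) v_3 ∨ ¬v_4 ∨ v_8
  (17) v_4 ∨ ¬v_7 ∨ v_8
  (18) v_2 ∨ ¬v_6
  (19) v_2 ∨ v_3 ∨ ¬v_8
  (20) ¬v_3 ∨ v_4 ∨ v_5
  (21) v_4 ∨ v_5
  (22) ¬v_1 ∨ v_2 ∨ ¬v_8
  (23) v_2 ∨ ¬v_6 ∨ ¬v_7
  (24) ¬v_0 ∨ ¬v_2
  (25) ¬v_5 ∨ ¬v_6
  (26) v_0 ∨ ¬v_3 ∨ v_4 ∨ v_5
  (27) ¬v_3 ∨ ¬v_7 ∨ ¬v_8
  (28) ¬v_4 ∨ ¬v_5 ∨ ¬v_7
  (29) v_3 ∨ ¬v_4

v_0 = False; v_1 = False; v_2 = False; v_3 = False; v_4 = False; v_5 = True; v_6 = False; v_7 = False; v_8 = False

Set v_0 = False.
Set v_1 = False.
  then (v_1 ∨ ¬v_7) forces v_7 = False.
  then (v_1 ∨ ¬v_6) forces v_6 = False.
Set v_2 = False.
Set v_3 = False.
  then (v_2 ∨ v_3 ∨ ¬v_8) forces v_8 = False.
  then (v_3 ∨ ¬v_4) forces v_4 = False.
  then (v_4 ∨ v_5 ∨ v_6) forces v_5 = True.
All clauses satisfied.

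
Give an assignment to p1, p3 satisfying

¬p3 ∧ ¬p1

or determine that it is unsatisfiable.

p1: False, p3: False

  ¬p3 = True
  ¬p1 = True
Both conjuncts True, so the formula holds.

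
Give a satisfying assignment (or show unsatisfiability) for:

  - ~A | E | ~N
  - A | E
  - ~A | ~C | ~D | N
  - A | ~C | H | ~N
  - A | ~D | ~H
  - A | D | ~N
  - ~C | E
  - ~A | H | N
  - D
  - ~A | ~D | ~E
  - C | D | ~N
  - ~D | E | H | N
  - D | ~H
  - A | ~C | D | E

C = False, N = True, E = True, H = False, A = False, D = True

Unit clause (D) forces D = True.
Set C = False.
Set N = True.
Try E = False:
  (~A | E | ~N) forces A = False.
  clause (A | E) is falsified — backtrack.
So E = True.
  then (~A | ~D | ~E) forces A = False.
  then (A | ~D | ~H) forces H = False.
All clauses satisfied.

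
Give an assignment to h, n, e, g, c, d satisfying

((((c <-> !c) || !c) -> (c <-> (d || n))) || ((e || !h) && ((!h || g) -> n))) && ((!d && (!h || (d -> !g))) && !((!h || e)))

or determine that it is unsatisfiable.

h=T; n=T; e=F; g=T; c=T; d=F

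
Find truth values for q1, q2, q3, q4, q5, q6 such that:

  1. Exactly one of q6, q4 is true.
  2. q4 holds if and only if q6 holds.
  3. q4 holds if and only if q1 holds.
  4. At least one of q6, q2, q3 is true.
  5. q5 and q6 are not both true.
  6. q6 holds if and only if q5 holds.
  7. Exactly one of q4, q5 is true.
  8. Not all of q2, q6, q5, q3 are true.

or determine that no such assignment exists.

Case q4 = True:
  (1) with q4=T forces q6 = False.
  Constraint (2) is violated (q4=T, q6=F) — contradiction.
Case q4 = False:
  (1) with q4=F forces q6 = True.
  Constraint (2) is violated (q4=F, q6=T) — contradiction.
Both cases fail — unsatisfiable.

Unsatisfiable — no assignment works.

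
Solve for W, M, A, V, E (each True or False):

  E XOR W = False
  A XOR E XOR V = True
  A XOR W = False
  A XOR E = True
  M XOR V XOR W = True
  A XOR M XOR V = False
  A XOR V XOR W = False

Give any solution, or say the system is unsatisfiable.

Adding constraints 1, 3, 4 mod 2: every variable appears an even number of times on the left, so the left side is 0.
But the right sides sum to 1 (mod 2). 0 ≠ 1 — the system is inconsistent.

Unsatisfiable — no assignment works.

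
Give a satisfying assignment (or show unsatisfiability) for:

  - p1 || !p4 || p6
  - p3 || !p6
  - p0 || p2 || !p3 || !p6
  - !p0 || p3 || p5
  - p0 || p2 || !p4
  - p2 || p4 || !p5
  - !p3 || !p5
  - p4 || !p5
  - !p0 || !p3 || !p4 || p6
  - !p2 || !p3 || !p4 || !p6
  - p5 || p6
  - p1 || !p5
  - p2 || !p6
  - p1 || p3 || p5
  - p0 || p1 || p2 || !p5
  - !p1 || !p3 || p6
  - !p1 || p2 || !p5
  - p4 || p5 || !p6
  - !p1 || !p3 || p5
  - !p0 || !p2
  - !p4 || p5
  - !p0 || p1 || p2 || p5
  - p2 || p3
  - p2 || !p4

p0 = False; p1 = True; p2 = True; p3 = False; p4 = True; p5 = True; p6 = False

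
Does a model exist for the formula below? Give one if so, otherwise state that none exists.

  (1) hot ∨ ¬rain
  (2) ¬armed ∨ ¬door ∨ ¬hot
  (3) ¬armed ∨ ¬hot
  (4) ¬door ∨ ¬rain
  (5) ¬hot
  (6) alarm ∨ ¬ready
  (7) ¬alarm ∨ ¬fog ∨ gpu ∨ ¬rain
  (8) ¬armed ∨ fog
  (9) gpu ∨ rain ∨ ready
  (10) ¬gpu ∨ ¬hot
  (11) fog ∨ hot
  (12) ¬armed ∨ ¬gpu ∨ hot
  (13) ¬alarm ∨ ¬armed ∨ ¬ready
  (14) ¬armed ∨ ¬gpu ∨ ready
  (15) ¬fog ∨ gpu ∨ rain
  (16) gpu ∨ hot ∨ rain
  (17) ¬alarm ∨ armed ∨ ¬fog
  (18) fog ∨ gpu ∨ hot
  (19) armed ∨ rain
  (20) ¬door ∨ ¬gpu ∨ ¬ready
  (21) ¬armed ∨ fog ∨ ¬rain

No satisfying assignment exists.

Case hot = True:
  Clause (¬hot) is falsified — contradiction.
Case hot = False:
  (hot ∨ ¬rain) forces rain = False.
  (fog ∨ hot) forces fog = True.
  (¬fog ∨ gpu ∨ rain) forces gpu = True.
  (¬armed ∨ ¬gpu ∨ hot) forces armed = False.
  Clause (armed ∨ rain) is falsified — contradiction.
Both cases fail, so the formula is unsatisfiable.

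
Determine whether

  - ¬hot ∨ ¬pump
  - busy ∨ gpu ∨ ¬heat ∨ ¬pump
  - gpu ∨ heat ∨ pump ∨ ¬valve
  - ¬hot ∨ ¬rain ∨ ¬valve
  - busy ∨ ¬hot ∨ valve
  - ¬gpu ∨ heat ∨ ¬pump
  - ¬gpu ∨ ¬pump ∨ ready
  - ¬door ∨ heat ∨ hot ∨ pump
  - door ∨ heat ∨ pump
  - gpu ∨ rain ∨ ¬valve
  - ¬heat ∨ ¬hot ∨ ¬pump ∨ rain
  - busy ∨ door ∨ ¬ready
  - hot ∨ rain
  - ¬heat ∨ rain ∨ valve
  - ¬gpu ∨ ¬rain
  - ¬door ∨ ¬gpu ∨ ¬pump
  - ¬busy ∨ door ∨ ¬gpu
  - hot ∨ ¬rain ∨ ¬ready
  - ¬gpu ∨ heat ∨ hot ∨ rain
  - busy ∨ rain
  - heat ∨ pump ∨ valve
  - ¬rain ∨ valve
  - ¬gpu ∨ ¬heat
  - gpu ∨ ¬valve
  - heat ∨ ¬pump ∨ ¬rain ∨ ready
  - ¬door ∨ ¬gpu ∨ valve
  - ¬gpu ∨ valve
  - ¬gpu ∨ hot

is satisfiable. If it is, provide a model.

Set ready = False.
Try hot = False:
  (hot ∨ rain) forces rain = True.
  (¬gpu ∨ ¬rain) forces gpu = False.
  (¬rain ∨ valve) forces valve = True.
  clause (gpu ∨ ¬valve) is falsified — backtrack.
So hot = True.
  then (¬hot ∨ ¬pump) forces pump = False.
Try heat = True:
  (¬gpu ∨ ¬heat) forces gpu = False.
  (gpu ∨ ¬valve) forces valve = False.
  (busy ∨ ¬hot ∨ valve) forces busy = True.
  (¬heat ∨ rain ∨ valve) forces rain = True.
  clause (¬rain ∨ valve) is falsified — backtrack.
So heat = False.
  then (door ∨ heat ∨ pump) forces door = True.
  then (heat ∨ pump ∨ valve) forces valve = True.
  then (gpu ∨ ¬valve) forces gpu = True.
  then (¬hot ∨ ¬rain ∨ ¬valve) forces rain = False.
  then (busy ∨ rain) forces busy = True.
All clauses satisfied.

ready = False, hot = True, heat = False, gpu = True, door = True, pump = False, busy = True, valve = True, rain = False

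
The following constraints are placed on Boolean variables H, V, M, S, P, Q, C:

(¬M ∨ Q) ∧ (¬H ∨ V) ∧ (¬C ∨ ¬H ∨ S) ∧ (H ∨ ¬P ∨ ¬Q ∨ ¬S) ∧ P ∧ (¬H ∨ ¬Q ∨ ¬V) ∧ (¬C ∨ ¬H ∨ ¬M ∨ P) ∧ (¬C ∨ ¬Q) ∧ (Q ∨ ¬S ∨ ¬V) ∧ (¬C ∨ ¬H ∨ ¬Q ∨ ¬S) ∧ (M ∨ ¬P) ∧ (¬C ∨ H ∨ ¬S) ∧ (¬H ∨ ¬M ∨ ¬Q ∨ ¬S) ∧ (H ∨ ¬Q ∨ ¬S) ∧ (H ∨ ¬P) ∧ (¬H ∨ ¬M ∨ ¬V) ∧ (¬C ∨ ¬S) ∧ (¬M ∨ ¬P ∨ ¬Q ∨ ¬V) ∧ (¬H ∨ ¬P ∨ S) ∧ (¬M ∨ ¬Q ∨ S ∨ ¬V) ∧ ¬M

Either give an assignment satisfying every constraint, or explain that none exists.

The formula is unsatisfiable.

Case M = True:
  Clause (¬M) is falsified — contradiction.
Case M = False:
  (P) forces P = True.
  Clause (M ∨ ¬P) is falsified — contradiction.
Both cases fail, so the formula is unsatisfiable.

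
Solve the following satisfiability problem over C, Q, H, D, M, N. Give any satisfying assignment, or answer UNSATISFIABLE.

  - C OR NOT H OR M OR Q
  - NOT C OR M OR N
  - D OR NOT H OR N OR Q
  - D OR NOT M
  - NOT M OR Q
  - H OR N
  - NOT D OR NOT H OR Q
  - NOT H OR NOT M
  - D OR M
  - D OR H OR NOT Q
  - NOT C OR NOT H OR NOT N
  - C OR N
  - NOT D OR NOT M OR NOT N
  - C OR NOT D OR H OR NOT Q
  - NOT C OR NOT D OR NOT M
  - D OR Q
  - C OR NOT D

Try C = False:
  (C OR N) forces N = True.
  (C OR NOT D) forces D = False.
  (D OR NOT M) forces M = False.
  clause (D OR M) is falsified — backtrack.
So C = True.
Set Q = True.
Set H = False.
  then (H OR N) forces N = True.
  then (D OR H OR NOT Q) forces D = True.
  then (NOT D OR NOT M OR NOT N) forces M = False.
All clauses satisfied.

C: True; Q: True; H: False; D: True; M: False; N: True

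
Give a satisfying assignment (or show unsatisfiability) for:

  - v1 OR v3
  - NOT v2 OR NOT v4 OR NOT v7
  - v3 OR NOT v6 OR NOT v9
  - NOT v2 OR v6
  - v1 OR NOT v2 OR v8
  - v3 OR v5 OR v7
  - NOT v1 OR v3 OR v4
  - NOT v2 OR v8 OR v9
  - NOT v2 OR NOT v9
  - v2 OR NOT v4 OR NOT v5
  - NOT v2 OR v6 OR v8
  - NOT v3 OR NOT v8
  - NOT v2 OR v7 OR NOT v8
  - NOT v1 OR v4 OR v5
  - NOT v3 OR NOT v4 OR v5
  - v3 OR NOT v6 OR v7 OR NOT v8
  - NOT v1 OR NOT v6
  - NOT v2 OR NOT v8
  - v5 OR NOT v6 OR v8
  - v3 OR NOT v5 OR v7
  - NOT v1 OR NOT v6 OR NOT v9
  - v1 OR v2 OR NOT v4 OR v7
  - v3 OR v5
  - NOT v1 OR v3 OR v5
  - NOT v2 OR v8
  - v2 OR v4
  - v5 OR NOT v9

UNSATISFIABLE

Case v2 = True:
  (NOT v2 OR v6) forces v6 = True.
  (NOT v2 OR NOT v9) forces v9 = False.
  (NOT v2 OR v8 OR v9) forces v8 = True.
  Clause (NOT v2 OR NOT v8) is falsified — contradiction.
Case v2 = False:
  (v2 OR v4) forces v4 = True.
  (v2 OR NOT v4 OR NOT v5) forces v5 = False.
  (NOT v3 OR NOT v4 OR v5) forces v3 = False.
  Clause (v3 OR v5) is falsified — contradiction.
Both cases fail, so the formula is unsatisfiable.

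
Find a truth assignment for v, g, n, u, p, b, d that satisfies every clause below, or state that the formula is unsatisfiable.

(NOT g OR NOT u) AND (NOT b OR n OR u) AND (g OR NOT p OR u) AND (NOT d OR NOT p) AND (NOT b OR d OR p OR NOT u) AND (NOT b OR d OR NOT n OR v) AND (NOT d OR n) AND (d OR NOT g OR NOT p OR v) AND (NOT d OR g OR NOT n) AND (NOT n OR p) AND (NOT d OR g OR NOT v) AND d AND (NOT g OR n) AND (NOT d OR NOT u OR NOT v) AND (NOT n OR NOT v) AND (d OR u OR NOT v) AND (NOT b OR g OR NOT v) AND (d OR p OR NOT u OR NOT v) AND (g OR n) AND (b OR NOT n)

No satisfying assignment exists.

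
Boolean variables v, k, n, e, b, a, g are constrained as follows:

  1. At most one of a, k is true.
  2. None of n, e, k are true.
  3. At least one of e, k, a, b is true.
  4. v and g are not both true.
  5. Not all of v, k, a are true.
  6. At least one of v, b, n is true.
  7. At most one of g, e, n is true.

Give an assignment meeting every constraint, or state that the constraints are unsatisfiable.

v = False; k = False; n = False; e = False; b = True; a = True; g = False

  (1) {a, k}: 1 true — at most one ✓
  (2) {n, e, k}: 0 true — none ✓
  (3) {e, k, a, b}: 2 true — at least one ✓
  (4) v=F, g=F — not both ✓
  (5) {v, k, a}: 1/3 true — not all ✓
  (6) {v, b, n}: 1 true — at least one ✓
  (7) {g, e, n}: 0 true — at most one ✓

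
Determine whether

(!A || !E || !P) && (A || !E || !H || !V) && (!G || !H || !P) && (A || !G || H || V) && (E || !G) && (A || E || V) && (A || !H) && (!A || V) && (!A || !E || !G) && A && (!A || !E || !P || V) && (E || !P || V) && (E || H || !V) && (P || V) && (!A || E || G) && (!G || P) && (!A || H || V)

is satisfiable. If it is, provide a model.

E = True, H = True, P = False, V = True, G = False, A = True

Unit clause (A) forces A = True.
In (!A || V) only V is left, so V = True.
Try E = False:
  (E || !G) forces G = False.
  clause (!A || E || G) is falsified — backtrack.
So E = True.
  then (!A || !E || !P) forces P = False.
  then (!A || !E || !G) forces G = False.
Set H = True.
All clauses satisfied.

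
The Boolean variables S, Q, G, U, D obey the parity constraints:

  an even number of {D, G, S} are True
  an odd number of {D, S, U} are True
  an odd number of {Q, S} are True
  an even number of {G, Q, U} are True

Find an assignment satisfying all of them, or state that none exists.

S: False, Q: True, G: True, U: False, D: True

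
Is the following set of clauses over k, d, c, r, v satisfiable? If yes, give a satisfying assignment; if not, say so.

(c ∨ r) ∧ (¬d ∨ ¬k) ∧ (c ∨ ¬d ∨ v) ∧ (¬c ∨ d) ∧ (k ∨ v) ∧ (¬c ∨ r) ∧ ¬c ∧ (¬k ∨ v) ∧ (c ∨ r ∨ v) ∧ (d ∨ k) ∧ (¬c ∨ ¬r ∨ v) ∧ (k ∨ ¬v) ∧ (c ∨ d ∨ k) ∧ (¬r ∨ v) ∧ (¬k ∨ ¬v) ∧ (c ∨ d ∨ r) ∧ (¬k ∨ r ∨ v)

Case c = True:
  Clause (¬c) is falsified — contradiction.
Case c = False:
  (c ∨ r) forces r = True.
  (¬r ∨ v) forces v = True.
  (k ∨ ¬v) forces k = True.
  Clause (¬k ∨ ¬v) is falsified — contradiction.
Both cases fail, so the formula is unsatisfiable.

The formula is unsatisfiable.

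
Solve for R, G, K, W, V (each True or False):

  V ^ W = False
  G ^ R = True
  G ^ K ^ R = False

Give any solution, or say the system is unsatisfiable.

R = False, G = True, K = True, W = False, V = False

V ^ W = F ^ F = False ✓
G ^ R = T ^ F = True ✓
G ^ K ^ R = T ^ T ^ F = False ✓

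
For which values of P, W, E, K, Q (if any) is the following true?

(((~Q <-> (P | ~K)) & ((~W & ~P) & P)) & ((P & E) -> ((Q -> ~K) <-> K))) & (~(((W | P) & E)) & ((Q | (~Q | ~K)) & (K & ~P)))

Unsatisfiable — no assignment works.

Case P = True: the conjunct ~P is False.
Case P = False: the conjunct P is False.
Both cases fail — unsatisfiable.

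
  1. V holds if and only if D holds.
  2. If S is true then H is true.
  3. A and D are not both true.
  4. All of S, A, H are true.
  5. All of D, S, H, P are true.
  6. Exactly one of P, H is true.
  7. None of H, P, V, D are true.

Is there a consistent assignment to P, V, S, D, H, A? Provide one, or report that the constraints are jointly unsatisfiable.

Unsatisfiable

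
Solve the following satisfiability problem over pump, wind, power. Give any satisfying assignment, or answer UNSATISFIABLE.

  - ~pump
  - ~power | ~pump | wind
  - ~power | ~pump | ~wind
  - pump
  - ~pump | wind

Case pump = True:
  Clause (~pump) is falsified — contradiction.
Case pump = False:
  Clause (pump) is falsified — contradiction.
Both cases fail, so the formula is unsatisfiable.

No satisfying assignment exists.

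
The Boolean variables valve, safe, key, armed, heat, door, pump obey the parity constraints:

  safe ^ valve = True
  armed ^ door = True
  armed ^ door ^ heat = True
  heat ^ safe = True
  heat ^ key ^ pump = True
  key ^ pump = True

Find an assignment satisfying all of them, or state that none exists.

valve=F, safe=T, key=T, armed=F, heat=F, door=T, pump=F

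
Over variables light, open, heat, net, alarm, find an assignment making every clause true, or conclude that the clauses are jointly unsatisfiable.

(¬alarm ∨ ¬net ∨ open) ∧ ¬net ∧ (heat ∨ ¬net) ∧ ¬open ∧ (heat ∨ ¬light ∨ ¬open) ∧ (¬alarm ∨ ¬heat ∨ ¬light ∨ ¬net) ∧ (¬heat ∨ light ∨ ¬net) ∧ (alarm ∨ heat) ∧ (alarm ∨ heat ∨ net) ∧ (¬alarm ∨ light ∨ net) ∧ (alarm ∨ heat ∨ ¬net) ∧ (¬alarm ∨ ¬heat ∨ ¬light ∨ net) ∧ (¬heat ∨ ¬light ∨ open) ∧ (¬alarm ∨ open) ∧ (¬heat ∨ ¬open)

Unit clause (¬net) forces net = False.
Unit clause (¬open) forces open = False.
In (¬alarm ∨ open) only ¬alarm is left, so alarm = False.
In (alarm ∨ heat) only heat is left, so heat = True.
In (¬heat ∨ ¬light ∨ open) only ¬light is left, so light = False.
All clauses satisfied.

light = False, open = False, heat = True, net = False, alarm = False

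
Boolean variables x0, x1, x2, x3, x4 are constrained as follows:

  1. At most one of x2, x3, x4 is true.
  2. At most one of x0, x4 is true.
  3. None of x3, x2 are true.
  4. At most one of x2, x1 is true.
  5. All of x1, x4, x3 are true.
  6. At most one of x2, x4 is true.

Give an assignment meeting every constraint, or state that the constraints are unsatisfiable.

The formula is unsatisfiable.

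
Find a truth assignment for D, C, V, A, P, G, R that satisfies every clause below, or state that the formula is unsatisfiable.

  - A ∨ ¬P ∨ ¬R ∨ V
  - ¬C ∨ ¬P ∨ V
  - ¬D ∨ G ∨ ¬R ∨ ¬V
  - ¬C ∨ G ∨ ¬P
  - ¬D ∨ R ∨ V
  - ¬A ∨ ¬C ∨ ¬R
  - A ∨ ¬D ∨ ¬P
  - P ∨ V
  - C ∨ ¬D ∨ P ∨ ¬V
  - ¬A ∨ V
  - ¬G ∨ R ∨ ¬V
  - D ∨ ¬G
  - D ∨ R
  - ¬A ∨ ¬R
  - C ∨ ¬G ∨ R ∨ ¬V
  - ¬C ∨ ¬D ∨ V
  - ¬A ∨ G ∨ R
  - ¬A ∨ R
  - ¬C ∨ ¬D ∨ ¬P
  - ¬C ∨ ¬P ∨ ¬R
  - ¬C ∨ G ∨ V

Set D = True.
Set C = True.
  then (¬C ∨ ¬D ∨ V) forces V = True.
  then (¬C ∨ ¬D ∨ ¬P) forces P = False.
Try A = True:
  (¬A ∨ ¬C ∨ ¬R) forces R = False.
  clause (¬A ∨ R) is falsified — backtrack.
So A = False.
Set G = False.
  then (¬D ∨ G ∨ ¬R ∨ ¬V) forces R = False.
All clauses satisfied.

D = True, C = True, V = True, A = False, P = False, G = False, R = False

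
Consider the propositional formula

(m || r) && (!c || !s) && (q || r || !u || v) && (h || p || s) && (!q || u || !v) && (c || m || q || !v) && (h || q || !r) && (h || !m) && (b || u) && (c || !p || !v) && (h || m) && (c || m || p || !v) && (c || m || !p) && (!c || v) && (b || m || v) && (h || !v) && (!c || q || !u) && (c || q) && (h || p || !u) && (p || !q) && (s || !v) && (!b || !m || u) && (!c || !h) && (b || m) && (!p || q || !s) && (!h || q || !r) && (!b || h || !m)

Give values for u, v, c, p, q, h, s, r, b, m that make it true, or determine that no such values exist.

u = True; v = False; c = False; p = True; q = True; h = True; s = True; r = True; b = False; m = True

Set u = True.
Set v = False.
  then (!c || v) forces c = False.
  then (c || q) forces q = True.
  then (p || !q) forces p = True.
  then (c || m || !p) forces m = True.
  then (h || !m) forces h = True.
Set s = True.
Set r = True.
Set b = False.
All clauses satisfied.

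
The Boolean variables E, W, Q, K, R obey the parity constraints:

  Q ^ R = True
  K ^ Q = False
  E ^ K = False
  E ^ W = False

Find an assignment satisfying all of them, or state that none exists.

E: True, W: True, Q: True, K: True, R: False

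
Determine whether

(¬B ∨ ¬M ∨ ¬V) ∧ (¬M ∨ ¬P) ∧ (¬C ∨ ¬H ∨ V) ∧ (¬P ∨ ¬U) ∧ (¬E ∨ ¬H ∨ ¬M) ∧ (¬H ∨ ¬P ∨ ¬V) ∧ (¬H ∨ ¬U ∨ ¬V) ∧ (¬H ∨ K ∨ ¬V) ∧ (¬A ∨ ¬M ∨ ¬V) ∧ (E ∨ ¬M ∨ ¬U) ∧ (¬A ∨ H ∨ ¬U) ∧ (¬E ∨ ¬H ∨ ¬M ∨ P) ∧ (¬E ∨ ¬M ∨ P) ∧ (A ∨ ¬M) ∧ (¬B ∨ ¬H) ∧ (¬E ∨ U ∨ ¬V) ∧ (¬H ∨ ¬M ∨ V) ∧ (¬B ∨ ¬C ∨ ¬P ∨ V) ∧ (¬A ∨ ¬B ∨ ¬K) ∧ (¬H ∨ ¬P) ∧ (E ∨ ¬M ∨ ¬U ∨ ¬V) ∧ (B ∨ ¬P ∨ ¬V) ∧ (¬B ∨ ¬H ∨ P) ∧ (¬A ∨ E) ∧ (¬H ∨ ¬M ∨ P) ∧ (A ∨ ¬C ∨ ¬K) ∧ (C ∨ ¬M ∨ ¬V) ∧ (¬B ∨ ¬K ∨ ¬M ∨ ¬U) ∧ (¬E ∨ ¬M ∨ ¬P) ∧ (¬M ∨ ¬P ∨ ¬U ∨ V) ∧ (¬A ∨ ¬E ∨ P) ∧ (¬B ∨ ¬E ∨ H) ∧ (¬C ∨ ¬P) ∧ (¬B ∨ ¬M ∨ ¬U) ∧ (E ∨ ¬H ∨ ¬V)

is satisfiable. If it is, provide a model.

Set A = False.
  then (A ∨ ¬M) forces M = False.
Set P = False.
Set E = False.
Set V = False.
Set H = False.
Set C = False.
Set U = False.
Set B = False.
Set K = False.
All clauses satisfied.

A = False, P = False, E = False, M = False, V = False, H = False, C = False, U = False, B = False, K = False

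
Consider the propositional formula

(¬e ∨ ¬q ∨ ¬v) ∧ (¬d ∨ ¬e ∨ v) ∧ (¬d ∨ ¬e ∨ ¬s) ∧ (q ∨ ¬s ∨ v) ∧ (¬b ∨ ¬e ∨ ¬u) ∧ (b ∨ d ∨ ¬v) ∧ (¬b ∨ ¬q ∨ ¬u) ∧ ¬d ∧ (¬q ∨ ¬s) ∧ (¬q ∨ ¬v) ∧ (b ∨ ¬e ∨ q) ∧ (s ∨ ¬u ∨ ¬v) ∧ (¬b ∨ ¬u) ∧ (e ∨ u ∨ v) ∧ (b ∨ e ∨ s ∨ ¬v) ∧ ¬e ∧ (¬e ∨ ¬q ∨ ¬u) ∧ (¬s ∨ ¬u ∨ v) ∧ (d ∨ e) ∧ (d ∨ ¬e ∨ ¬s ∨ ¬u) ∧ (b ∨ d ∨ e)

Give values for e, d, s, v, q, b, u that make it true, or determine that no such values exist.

Case e = True:
  Clause (¬e) is falsified — contradiction.
Case e = False:
  (¬d) forces d = False.
  Clause (d ∨ e) is falsified — contradiction.
Both cases fail, so the formula is unsatisfiable.

Unsatisfiable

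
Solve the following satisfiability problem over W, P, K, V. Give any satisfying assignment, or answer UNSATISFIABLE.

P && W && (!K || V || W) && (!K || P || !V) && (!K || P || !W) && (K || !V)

Unit clause (P) forces P = True.
Unit clause (W) forces W = True.
Set K = True.
Set V = False.
Check each clause:
  (P): P holds.
  (W): W holds.
  (!K || V || W): W holds.
  (!K || P || !V): P holds.
  (!K || P || !W): P holds.
  (K || !V): K holds.
All clauses satisfied.

W = True; P = True; K = True; V = False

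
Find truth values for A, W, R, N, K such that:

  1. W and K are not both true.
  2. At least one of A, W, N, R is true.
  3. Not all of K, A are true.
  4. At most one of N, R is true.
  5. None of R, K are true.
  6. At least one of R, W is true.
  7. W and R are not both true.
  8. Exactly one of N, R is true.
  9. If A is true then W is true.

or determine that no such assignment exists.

A = True, W = True, R = False, N = True, K = False

  (1) W=T, K=F — not both ✓
  (2) {A, W, N, R}: 3 true — at least one ✓
  (3) {K, A}: 1/2 true — not all ✓
  (4) {N, R}: 1 true — at most one ✓
  (5) {R, K}: 0 true — none ✓
  (6) {R, W}: 1 true — at least one ✓
  (7) W=T, R=F — not both ✓
  (8) {N, R}: 1 true — exactly one ✓
  (9) A=T ⇒ W: T ✓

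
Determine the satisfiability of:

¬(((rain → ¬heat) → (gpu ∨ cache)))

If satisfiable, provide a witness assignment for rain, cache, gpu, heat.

rain=T; cache=F; gpu=F; heat=F

  ¬(((rain → ¬heat) → (gpu ∨ cache))) = True
    (rain → ¬heat) → (gpu ∨ cache) = False
      rain → ¬heat = True
        ¬heat = True
      gpu ∨ cache = False
The formula evaluates to True.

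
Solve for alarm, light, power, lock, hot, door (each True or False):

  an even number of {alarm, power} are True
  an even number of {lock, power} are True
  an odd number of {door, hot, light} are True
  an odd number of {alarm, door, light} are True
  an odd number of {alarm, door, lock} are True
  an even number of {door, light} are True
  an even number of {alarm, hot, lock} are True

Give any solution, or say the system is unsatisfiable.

UNSATISFIABLE

Adding constraints 1, 2, 3, 6, 7 mod 2: every variable appears an even number of times on the left, so the left side is 0.
But the right sides sum to 1 (mod 2). 0 ≠ 1 — the system is inconsistent.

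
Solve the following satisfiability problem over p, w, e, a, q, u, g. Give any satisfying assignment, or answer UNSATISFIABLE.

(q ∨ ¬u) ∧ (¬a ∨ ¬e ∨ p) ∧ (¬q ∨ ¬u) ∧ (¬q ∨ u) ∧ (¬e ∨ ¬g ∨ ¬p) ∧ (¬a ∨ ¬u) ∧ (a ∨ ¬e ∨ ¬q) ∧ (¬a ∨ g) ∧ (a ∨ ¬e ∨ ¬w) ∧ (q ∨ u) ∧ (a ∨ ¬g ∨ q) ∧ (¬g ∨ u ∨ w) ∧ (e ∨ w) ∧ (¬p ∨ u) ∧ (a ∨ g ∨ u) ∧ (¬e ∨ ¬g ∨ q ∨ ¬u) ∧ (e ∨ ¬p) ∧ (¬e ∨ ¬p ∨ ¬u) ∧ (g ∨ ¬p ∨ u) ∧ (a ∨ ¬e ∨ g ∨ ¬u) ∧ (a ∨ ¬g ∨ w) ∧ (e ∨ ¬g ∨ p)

Unsatisfiable — no assignment works.

Case q = True:
  (¬q ∨ ¬u) forces u = False.
  Clause (¬q ∨ u) is falsified — contradiction.
Case q = False:
  (q ∨ ¬u) forces u = False.
  Clause (q ∨ u) is falsified — contradiction.
Both cases fail, so the formula is unsatisfiable.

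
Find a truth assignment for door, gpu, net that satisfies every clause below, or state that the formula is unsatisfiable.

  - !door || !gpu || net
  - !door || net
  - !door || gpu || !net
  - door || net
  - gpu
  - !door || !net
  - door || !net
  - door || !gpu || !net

Case door = True:
  (!door || net) forces net = True.
  Clause (!door || !net) is falsified — contradiction.
Case door = False:
  (door || net) forces net = True.
  Clause (door || !net) is falsified — contradiction.
Both cases fail, so the formula is unsatisfiable.

Unsatisfiable — no assignment works.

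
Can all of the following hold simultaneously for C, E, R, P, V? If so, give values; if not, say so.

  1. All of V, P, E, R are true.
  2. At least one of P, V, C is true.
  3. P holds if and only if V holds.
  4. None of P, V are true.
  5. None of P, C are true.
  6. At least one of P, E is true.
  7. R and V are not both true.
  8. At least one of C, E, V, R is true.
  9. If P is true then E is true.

No satisfying assignment exists.

Case P = True:
  Constraint (4) is violated (P=T) — contradiction.
Case P = False:
  Constraint (1) is violated (P=F) — contradiction.
Both cases fail — unsatisfiable.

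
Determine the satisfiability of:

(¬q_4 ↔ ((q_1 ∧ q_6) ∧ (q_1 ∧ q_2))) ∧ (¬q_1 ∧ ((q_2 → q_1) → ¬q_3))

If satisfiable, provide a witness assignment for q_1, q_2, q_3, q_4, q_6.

q_1 = False; q_2 = True; q_3 = True; q_4 = True; q_6 = True

  ¬q_4 ↔ ((q_1 ∧ q_6) ∧ (q_1 ∧ q_2)) = True
    ¬q_4 = False
    (q_1 ∧ q_6) ∧ (q_1 ∧ q_2) = False
      q_1 ∧ q_6 = False
      q_1 ∧ q_2 = False
  ¬q_1 ∧ ((q_2 → q_1) → ¬q_3) = True
    ¬q_1 = True
    (q_2 → q_1) → ¬q_3 = True
      q_2 → q_1 = False
      ¬q_3 = False
Both conjuncts True, so the formula holds.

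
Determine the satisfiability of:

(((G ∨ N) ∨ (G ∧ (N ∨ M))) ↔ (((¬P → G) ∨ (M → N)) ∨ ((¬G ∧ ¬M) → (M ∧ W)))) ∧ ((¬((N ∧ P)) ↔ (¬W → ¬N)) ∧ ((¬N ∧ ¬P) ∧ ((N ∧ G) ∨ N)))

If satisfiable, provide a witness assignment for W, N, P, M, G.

UNSATISFIABLE

Case N = True: the conjunct ¬N is False.
Case N = False: the conjunct (N ∧ G) ∨ N becomes (False ∧ G) ∨ False = False.
Both cases fail — unsatisfiable.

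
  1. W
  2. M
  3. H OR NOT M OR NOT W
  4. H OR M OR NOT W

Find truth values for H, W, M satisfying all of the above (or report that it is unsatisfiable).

Unit clause (W) forces W = True.
Unit clause (M) forces M = True.
In (H OR NOT M OR NOT W) only H is left, so H = True.
Check each clause:
  (W): W holds.
  (M): M holds.
  (H OR NOT M OR NOT W): H holds.
  (H OR M OR NOT W): H holds.
All clauses satisfied.

H = True, W = True, M = True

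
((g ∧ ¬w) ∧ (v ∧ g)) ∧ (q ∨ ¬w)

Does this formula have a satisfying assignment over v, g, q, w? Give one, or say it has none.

v: True, g: True, q: True, w: False

  (g ∧ ¬w) ∧ (v ∧ g) = True
    g ∧ ¬w = True
      ¬w = True
    v ∧ g = True
  q ∨ ¬w = True
    ¬w = True
Both conjuncts True, so the formula holds.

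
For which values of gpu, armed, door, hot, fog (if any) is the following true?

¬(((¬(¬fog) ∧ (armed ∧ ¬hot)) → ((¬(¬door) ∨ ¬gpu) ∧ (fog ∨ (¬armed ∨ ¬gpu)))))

gpu=T; armed=T; door=F; hot=F; fog=T

  ¬(((¬(¬fog) ∧ (armed ∧ ¬hot)) → ((¬(¬door) ∨ ¬gpu) ∧ (fog ∨ (¬armed ∨ ¬gpu))))) = True
    (¬(¬fog) ∧ (armed ∧ ¬hot)) → ((¬(¬door) ∨ ¬gpu) ∧ (fog ∨ (¬armed ∨ ¬gpu))) = False
      ¬(¬fog) ∧ (armed ∧ ¬hot) = True
        ¬(¬fog) = True
          ¬fog = False
        armed ∧ ¬hot = True
          ¬hot = True
      (¬(¬door) ∨ ¬gpu) ∧ (fog ∨ (¬armed ∨ ¬gpu)) = False
        ¬(¬door) ∨ ¬gpu = False
          ¬(¬door) = False
            ¬door = True
          ¬gpu = False
        fog ∨ (¬armed ∨ ¬gpu) = True
          ¬armed ∨ ¬gpu = False
            ¬armed = False
            ¬gpu = False
The formula evaluates to True.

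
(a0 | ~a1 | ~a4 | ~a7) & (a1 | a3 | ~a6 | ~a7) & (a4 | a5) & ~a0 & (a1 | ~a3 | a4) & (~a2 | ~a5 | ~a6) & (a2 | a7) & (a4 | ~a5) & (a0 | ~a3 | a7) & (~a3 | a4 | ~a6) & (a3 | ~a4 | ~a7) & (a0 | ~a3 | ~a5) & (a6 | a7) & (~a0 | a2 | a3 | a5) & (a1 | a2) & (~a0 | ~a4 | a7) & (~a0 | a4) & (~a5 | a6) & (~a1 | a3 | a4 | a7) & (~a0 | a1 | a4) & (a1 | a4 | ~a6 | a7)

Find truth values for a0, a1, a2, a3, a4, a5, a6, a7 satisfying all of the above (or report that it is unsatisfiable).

a0 = False, a1 = False, a2 = True, a3 = True, a4 = True, a5 = False, a6 = True, a7 = True

Unit clause (~a0) forces a0 = False.
Set a1 = False.
  then (a1 | a2) forces a2 = True.
Set a3 = True.
  then (a1 | ~a3 | a4) forces a4 = True.
  then (a0 | ~a3 | a7) forces a7 = True.
  then (a0 | ~a3 | ~a5) forces a5 = False.
Set a6 = True.
All clauses satisfied.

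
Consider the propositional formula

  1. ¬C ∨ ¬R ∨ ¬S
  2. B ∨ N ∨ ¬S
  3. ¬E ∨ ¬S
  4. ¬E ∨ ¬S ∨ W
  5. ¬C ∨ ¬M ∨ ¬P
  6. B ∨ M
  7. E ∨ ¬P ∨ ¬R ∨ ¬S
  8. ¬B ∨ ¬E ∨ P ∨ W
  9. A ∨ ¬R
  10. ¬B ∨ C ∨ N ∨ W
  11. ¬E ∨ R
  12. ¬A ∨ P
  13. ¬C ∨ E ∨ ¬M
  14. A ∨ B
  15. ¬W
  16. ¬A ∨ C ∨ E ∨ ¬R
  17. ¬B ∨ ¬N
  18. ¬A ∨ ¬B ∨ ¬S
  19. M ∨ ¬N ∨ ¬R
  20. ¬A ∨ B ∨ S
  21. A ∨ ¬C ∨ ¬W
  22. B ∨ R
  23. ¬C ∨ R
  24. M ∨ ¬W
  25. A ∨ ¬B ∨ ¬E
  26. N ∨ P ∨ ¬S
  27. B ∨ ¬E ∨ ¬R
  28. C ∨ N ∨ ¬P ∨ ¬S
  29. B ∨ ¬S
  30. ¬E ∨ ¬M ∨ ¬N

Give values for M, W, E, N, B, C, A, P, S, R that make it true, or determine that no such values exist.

M: False; W: False; E: False; N: False; B: True; C: True; A: True; P: True; S: False; R: True

Unit clause (¬W) forces W = False.
Set M = False.
  then (B ∨ M) forces B = True.
  then (¬B ∨ ¬N) forces N = False.
  then (¬B ∨ C ∨ N ∨ W) forces C = True.
  then (¬C ∨ R) forces R = True.
  then (¬C ∨ ¬R ∨ ¬S) forces S = False.
  then (A ∨ ¬R) forces A = True.
  then (¬A ∨ P) forces P = True.
Set E = False.
All clauses satisfied.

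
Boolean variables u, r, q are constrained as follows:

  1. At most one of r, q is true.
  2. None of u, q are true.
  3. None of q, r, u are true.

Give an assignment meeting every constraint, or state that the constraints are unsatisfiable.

u: False; r: False; q: False

  (1) {r, q}: 0 true — at most one ✓
  (2) {u, q}: 0 true — none ✓
  (3) {q, r, u}: 0 true — none ✓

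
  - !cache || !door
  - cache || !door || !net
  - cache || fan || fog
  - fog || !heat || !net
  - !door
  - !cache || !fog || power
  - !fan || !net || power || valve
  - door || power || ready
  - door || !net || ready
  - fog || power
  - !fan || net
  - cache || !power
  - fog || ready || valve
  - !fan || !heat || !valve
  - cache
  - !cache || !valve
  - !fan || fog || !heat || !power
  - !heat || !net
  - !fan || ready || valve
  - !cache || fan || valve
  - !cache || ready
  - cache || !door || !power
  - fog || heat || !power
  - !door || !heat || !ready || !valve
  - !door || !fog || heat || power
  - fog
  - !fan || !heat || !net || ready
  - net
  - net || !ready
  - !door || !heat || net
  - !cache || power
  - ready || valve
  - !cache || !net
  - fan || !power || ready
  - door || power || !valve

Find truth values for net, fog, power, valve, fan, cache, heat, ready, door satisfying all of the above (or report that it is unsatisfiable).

Case net = True:
  (!door) forces door = False.
  (door || !net || ready) forces ready = True.
  (cache) forces cache = True.
  Clause (!cache || !net) is falsified — contradiction.
Case net = False:
  Clause (net) is falsified — contradiction.
Both cases fail, so the formula is unsatisfiable.

UNSATISFIABLE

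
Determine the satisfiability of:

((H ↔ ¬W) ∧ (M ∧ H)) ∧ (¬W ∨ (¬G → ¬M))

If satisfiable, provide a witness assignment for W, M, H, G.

W: False; M: True; H: True; G: False

  (H ↔ ¬W) ∧ (M ∧ H) = True
    H ↔ ¬W = True
      ¬W = True
    M ∧ H = True
  ¬W ∨ (¬G → ¬M) = True
    ¬W = True
    ¬G → ¬M = False
      ¬G = True
      ¬M = False
Both conjuncts True, so the formula holds.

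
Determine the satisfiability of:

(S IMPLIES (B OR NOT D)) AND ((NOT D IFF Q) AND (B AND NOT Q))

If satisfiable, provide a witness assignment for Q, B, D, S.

Q = False, B = True, D = True, S = False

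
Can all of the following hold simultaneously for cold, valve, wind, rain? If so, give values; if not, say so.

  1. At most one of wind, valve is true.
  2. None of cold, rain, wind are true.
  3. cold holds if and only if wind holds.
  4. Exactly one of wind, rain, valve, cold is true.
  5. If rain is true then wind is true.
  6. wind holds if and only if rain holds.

cold = False, valve = True, wind = False, rain = False

  (1) {wind, valve}: 1 true — at most one ✓
  (2) {cold, rain, wind}: 0 true — none ✓
  (3) cold=F, wind=F — same ✓
  (4) {wind, rain, valve, cold}: 1 true — exactly one ✓
  (5) rain=F ⇒ wind: vacuous ✓
  (6) wind=F, rain=F — same ✓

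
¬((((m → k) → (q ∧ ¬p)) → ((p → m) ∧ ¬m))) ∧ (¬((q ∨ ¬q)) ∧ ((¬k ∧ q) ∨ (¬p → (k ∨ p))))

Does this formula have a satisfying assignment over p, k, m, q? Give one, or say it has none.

The conjunct ¬((q ∨ ¬q)) is unsatisfiable on its own:
  q=F: evaluates to False.
  q=T: evaluates to False.
So the whole conjunction is unsatisfiable.

The formula is unsatisfiable.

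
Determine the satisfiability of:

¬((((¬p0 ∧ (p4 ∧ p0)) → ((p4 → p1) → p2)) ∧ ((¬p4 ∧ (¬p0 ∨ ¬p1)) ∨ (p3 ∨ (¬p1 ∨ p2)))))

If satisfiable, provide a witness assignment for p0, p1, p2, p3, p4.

p0 = True, p1 = True, p2 = False, p3 = False, p4 = False

  ¬((((¬p0 ∧ (p4 ∧ p0)) → ((p4 → p1) → p2)) ∧ ((¬p4 ∧ (¬p0 ∨ ¬p1)) ∨ (p3 ∨ (¬p1 ∨ p2))))) = True
    ((¬p0 ∧ (p4 ∧ p0)) → ((p4 → p1) → p2)) ∧ ((¬p4 ∧ (¬p0 ∨ ¬p1)) ∨ (p3 ∨ (¬p1 ∨ p2))) = False
      (¬p0 ∧ (p4 ∧ p0)) → ((p4 → p1) → p2) = True
        ¬p0 ∧ (p4 ∧ p0) = False
          ¬p0 = False
          p4 ∧ p0 = False
        (p4 → p1) → p2 = False
          p4 → p1 = True
      (¬p4 ∧ (¬p0 ∨ ¬p1)) ∨ (p3 ∨ (¬p1 ∨ p2)) = False
        ¬p4 ∧ (¬p0 ∨ ¬p1) = False
          ¬p4 = True
          ¬p0 ∨ ¬p1 = False
            ¬p0 = False
            ¬p1 = False
        p3 ∨ (¬p1 ∨ p2) = False
          ¬p1 ∨ p2 = False
            ¬p1 = False
The formula evaluates to True.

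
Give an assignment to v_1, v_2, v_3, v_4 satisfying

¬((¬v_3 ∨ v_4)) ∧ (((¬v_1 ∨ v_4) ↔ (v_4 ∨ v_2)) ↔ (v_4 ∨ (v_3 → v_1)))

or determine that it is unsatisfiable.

v_1=T, v_2=F, v_3=T, v_4=F

  ¬((¬v_3 ∨ v_4)) = True
    ¬v_3 ∨ v_4 = False
      ¬v_3 = False
  ((¬v_1 ∨ v_4) ↔ (v_4 ∨ v_2)) ↔ (v_4 ∨ (v_3 → v_1)) = True
    (¬v_1 ∨ v_4) ↔ (v_4 ∨ v_2) = True
      ¬v_1 ∨ v_4 = False
        ¬v_1 = False
      v_4 ∨ v_2 = False
    v_4 ∨ (v_3 → v_1) = True
      v_3 → v_1 = True
Both conjuncts True, so the formula holds.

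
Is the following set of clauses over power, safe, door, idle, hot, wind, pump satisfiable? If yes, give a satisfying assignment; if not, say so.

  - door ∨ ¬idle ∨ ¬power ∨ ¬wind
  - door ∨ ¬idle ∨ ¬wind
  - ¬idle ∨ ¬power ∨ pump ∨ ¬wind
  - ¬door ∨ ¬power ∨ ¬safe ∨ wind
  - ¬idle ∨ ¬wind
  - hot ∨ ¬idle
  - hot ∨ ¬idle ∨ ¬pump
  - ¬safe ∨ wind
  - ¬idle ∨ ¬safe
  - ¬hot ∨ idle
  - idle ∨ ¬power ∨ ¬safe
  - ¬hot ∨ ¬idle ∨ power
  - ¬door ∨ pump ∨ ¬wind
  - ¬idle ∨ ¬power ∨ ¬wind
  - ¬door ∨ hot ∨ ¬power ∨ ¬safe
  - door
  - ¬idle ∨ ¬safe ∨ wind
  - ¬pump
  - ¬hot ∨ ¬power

Unit clause (door) forces door = True.
Unit clause (¬pump) forces pump = False.
In (¬door ∨ pump ∨ ¬wind) only ¬wind is left, so wind = False.
In (¬safe ∨ wind) only ¬safe is left, so safe = False.
Set power = False.
Try idle = True:
  (hot ∨ ¬idle) forces hot = True.
  clause (¬hot ∨ ¬idle ∨ power) is falsified — backtrack.
So idle = False.
  then (¬hot ∨ idle) forces hot = False.
All clauses satisfied.

power = False, safe = False, door = True, idle = False, hot = False, wind = False, pump = False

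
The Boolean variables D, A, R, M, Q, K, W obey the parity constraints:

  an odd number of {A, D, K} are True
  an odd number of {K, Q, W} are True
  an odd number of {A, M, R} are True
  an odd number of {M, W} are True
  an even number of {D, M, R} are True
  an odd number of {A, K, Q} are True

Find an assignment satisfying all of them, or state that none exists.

D=F, A=T, R=F, M=F, Q=F, K=F, W=T

{A, D, K}: 1 true → odd ✓
{K, Q, W}: 1 true → odd ✓
{A, M, R}: 1 true → odd ✓
{M, W}: 1 true → odd ✓
{D, M, R}: 0 true → even ✓
{A, K, Q}: 1 true → odd ✓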